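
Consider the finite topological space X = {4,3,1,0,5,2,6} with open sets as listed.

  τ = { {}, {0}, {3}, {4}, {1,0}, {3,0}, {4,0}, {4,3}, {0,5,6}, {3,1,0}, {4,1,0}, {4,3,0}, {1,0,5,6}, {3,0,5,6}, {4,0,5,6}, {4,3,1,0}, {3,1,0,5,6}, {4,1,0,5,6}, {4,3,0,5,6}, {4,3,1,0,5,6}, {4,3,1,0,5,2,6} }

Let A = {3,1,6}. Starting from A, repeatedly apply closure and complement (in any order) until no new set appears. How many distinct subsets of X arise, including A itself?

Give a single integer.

8

cl via duality: int({4,0,5,2}) = {4,0}, so X∖{4,0} = {3,1,5,2,6}
Write k for closure, c for complement:
  1. A     = {3,1,6}
  2. kA    = {3,1,5,2,6}
  3. cA    = {4,0,5,2}
  4. ckA   = {4,0}
  5. kcA   = {4,1,0,5,2,6}
  6. ckcA  = {3}
  7. kckcA = {3,2}
  8. ckckcA = {4,1,0,5,6}
applying k or c yields no new set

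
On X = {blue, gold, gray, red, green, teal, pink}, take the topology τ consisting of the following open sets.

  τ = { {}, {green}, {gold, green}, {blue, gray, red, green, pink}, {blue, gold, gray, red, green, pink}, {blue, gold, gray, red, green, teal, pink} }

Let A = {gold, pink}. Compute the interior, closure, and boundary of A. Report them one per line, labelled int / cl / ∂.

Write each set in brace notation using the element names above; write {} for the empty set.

interior: largest open inside A is {} (from {})
cl via duality: int({blue, gray, red, green, teal}) = {green}, so X∖{green} = {blue, gold, gray, red, teal, pink}
cl∖int = {blue, gold, gray, red, teal, pink}

int(A) = {}
cl(A)  = {blue, gold, gray, red, teal, pink}
∂A     = {blue, gold, gray, red, teal, pink}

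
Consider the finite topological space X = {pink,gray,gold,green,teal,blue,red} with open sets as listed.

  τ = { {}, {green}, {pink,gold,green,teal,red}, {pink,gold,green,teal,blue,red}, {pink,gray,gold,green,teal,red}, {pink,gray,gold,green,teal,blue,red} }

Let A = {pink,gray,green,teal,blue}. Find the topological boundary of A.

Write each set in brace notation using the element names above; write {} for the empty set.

interior: largest open inside A is {green} (from {}, {green})
cl via duality: int({gold,red}) = {}, so X∖{} = {pink,gray,gold,green,teal,blue,red}
cl∖int = {pink,gray,gold,teal,blue,red}

{pink,gray,gold,teal,blue,red}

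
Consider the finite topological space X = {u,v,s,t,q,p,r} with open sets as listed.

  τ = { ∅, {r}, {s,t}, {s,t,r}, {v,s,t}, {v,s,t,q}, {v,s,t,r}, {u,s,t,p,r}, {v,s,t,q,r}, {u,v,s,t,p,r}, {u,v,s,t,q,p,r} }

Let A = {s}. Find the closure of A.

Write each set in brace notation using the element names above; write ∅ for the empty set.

{u,v,s,t,q,p}

complement {u,v,t,q,p,r}; its interior {r}; cl(A) = X∖{r} = {u,v,s,t,q,p}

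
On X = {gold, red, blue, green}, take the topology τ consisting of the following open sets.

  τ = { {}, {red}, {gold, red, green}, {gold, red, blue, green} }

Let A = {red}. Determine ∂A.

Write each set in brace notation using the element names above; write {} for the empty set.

opens ⊆ A: {}, {red}; union → int = {red}
complement {gold, blue, green}; its interior {}; cl(A) = X∖{} = {gold, red, blue, green}
boundary = {gold, red, blue, green} ∖ {red} = {gold, blue, green}

{gold, blue, green}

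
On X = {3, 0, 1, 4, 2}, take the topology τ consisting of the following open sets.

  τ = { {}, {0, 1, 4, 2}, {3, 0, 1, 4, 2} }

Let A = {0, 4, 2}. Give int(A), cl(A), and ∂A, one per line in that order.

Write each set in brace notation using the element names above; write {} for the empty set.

int(A) = {}
cl(A)  = {3, 0, 1, 4, 2}
∂A     = {3, 0, 1, 4, 2}

interior: largest open inside A is {} (from {})
cl via duality: int({3, 1}) = {}, so X∖{} = {3, 0, 1, 4, 2}
cl∖int = {3, 0, 1, 4, 2}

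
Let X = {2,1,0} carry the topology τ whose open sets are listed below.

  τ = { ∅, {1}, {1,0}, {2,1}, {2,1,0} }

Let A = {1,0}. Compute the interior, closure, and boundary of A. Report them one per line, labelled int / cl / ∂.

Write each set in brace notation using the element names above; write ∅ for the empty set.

int(A) = {1,0}
cl(A)  = {2,1,0}
∂A     = {2}

U open, U⊆A: ∅, {1}, {1,0}. int(A) = ⋃ = {1,0}
X∖A={2}, int(X∖A)=∅, hence cl(A)={2,1,0}
∂A: remove int from cl → {2}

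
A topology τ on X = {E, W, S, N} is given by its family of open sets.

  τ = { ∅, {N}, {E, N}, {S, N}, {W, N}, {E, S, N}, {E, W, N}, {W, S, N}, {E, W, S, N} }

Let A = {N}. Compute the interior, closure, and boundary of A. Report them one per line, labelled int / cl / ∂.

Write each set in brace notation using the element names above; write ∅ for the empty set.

U open, U⊆A: ∅, {N}. int(A) = ⋃ = {N}
X∖A={E, W, S}, int(X∖A)=∅, hence cl(A)={E, W, S, N}
∂A: remove int from cl → {E, W, S}

int(A) = {N}
cl(A)  = {E, W, S, N}
∂A     = {E, W, S}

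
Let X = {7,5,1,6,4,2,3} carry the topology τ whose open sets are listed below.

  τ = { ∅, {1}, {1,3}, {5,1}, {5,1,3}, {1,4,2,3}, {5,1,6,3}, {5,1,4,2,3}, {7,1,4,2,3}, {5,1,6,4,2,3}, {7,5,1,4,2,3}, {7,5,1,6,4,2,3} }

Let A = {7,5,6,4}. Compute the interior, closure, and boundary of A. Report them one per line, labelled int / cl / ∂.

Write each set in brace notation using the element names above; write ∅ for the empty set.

int(A) = ∅
cl(A)  = {7,5,6,4,2}
∂A     = {7,5,6,4,2}

interior: largest open inside A is ∅ (from ∅)
cl via duality: int({1,2,3}) = {1,3}, so X∖{1,3} = {7,5,6,4,2}
cl∖int = {7,5,6,4,2}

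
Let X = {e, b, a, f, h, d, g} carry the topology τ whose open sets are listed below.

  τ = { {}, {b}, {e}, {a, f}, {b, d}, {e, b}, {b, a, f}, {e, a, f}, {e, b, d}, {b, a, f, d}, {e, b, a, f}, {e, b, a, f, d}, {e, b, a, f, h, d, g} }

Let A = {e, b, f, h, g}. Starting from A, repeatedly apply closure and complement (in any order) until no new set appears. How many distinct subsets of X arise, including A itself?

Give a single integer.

10

complement {a, d}; its interior {}; cl(A) = X∖{} = {e, b, a, f, h, d, g}
With k = closure, c = complement:
  1. A     = {e, b, f, h, g}
  2. kA    = {e, b, a, f, h, d, g}
  3. cA    = {a, d}
  4. ckA   = {}
  5. kcA   = {a, f, h, d, g}
  6. ckcA  = {e, b}
  7. kckcA = {e, b, h, d, g}
  8. ckckcA = {a, f}
  9. kckckcA = {a, f, h, g}
  10. ckckckcA = {e, b, d}
k, c of each give nothing new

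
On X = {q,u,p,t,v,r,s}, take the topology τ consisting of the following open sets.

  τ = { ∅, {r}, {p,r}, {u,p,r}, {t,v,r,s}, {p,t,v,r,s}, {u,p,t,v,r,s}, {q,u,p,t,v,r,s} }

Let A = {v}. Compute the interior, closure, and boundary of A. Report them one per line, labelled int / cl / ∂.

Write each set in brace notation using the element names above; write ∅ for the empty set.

U open, U⊆A: ∅. int(A) = ⋃ = ∅
X∖A={q,u,p,t,r,s}, int(X∖A)={u,p,r}, hence cl(A)={q,t,v,s}
∂A: remove int from cl → {q,t,v,s}

int(A) = ∅
cl(A)  = {q,t,v,s}
∂A     = {q,t,v,s}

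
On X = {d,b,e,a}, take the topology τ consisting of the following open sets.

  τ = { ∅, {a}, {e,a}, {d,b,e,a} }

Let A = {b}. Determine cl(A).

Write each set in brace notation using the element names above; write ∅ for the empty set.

complement {d,e,a}; its interior {e,a}; cl(A) = X∖{e,a} = {d,b}

{d,b}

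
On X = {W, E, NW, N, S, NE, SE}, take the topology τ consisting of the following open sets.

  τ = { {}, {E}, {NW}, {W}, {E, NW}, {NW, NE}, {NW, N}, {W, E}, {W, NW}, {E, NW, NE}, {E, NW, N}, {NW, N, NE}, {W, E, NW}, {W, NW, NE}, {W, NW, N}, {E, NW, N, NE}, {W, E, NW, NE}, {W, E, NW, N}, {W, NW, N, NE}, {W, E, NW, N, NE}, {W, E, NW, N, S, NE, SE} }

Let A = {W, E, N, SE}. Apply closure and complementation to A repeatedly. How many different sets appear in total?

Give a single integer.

cl via duality: int({NW, S, NE}) = {NW, NE}, so X∖{NW, NE} = {W, E, N, S, SE}
Write k for closure, c for complement:
  1. A     = {W, E, N, SE}
  2. kA    = {W, E, N, S, SE}
  3. cA    = {NW, S, NE}
  4. ckA   = {NW, NE}
  5. kcA   = {NW, N, S, NE, SE}
  6. ckcA  = {W, E}
  7. kckcA = {W, E, S, SE}
  8. ckckcA = {NW, N, NE}
applying k or c yields no new set

8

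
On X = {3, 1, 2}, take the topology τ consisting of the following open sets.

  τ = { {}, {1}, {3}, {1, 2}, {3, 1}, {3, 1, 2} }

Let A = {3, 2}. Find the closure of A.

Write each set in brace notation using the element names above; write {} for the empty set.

{3, 2}

cl via duality: int({1}) = {1}, so X∖{1} = {3, 2}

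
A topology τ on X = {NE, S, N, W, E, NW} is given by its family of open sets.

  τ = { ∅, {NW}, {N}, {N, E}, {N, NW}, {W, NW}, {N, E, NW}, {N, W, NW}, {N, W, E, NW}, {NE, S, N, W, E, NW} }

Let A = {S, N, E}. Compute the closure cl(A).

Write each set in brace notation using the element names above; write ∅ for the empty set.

{NE, S, N, E}

complement {NE, W, NW}; its interior {W, NW}; cl(A) = X∖{W, NW} = {NE, S, N, E}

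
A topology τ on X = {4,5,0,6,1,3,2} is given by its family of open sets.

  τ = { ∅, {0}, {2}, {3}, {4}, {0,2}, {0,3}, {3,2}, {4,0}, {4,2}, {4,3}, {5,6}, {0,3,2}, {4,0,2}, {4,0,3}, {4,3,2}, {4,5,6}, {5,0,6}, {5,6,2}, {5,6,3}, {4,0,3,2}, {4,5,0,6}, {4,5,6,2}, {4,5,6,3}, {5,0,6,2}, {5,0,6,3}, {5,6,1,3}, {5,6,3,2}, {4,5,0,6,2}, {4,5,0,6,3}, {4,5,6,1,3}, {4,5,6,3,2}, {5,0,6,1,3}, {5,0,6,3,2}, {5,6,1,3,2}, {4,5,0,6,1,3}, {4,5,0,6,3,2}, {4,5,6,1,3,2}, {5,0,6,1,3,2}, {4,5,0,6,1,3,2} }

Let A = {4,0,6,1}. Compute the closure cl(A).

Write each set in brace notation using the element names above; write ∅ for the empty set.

X∖A={5,3,2}, int(X∖A)={3,2}, hence cl(A)={4,5,0,6,1}

{4,5,0,6,1}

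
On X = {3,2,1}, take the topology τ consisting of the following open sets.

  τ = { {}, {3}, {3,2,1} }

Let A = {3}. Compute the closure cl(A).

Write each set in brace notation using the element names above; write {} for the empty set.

complement {2,1}; its interior {}; cl(A) = X∖{} = {3,2,1}

{3,2,1}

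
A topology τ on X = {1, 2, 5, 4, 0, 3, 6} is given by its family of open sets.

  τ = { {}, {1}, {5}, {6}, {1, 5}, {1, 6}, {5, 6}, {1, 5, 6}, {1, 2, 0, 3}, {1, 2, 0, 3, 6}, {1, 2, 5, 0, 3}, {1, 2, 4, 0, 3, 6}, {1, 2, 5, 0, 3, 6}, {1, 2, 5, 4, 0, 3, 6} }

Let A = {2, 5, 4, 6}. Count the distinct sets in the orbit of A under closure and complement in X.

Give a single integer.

closure: X∖int(X∖A) = X∖{1} = {2, 5, 4, 0, 3, 6}
Let k=closure and c=complement:
  1. A     = {2, 5, 4, 6}
  2. kA    = {2, 5, 4, 0, 3, 6}
  3. cA    = {1, 0, 3}
  4. ckA   = {1}
  5. kcA   = {1, 2, 4, 0, 3}
  6. ckcA  = {5, 6}
  7. kckcA = {5, 4, 6}
  8. ckckcA = {1, 2, 0, 3}
— saturated at 8

8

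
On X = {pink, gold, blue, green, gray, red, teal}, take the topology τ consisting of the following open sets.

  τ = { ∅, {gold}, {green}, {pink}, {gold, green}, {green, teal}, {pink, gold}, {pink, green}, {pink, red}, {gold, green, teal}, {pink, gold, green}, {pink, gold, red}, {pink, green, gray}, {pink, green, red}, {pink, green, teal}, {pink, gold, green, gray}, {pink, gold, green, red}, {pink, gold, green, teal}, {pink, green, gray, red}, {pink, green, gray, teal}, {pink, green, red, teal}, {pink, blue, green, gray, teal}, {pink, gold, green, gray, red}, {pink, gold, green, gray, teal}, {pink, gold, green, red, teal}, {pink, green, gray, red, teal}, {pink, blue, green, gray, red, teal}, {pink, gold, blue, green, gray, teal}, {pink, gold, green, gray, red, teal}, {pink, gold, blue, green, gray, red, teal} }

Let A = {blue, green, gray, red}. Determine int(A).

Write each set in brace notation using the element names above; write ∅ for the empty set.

{green}

open subsets of A: ∅, {green}; so int(A) = {green}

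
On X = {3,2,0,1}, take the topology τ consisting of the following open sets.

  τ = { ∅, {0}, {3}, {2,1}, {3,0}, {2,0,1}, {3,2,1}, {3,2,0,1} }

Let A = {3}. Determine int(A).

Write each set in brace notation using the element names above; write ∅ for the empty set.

{3}

interior: largest open inside A is {3} (from ∅, {3})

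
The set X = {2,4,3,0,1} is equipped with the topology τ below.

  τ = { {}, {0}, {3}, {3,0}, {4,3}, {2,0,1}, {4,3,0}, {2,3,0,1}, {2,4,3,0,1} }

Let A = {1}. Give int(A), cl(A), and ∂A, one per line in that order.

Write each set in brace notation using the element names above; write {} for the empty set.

int(A) = {}
cl(A)  = {2,1}
∂A     = {2,1}

open subsets of A: {}; so int(A) = {}
closure: X∖int(X∖A) = X∖{4,3,0} = {2,1}
∂A = {2,1} minus {} = {2,1}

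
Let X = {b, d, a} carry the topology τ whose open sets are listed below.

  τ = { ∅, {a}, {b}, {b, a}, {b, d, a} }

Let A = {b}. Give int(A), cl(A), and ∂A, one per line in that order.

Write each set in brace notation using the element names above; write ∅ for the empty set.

int(A) = {b}
cl(A)  = {b, d}
∂A     = {d}

interior: largest open inside A is {b} (from ∅, {b})
cl via duality: int({d, a}) = {a}, so X∖{a} = {b, d}
cl∖int = {d}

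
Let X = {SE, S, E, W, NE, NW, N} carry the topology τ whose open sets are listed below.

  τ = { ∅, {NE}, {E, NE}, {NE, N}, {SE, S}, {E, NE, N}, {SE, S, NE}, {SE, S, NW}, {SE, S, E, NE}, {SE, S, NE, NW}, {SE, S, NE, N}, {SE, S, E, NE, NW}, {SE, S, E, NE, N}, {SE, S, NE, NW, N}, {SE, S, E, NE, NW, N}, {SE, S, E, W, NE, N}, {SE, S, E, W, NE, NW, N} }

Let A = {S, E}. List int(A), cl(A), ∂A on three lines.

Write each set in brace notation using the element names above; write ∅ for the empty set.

opens ⊆ A: ∅; union → int = ∅
complement {SE, W, NE, NW, N}; its interior {NE, N}; cl(A) = X∖{NE, N} = {SE, S, E, W, NW}
boundary = {SE, S, E, W, NW} ∖ ∅ = {SE, S, E, W, NW}

int(A) = ∅
cl(A)  = {SE, S, E, W, NW}
∂A     = {SE, S, E, W, NW}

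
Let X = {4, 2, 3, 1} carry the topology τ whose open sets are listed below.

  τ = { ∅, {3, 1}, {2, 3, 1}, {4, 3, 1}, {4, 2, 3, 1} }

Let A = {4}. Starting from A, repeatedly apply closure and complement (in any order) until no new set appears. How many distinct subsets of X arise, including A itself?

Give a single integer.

X∖A={2, 3, 1}, int(X∖A)={2, 3, 1}, hence cl(A)={4}
Orbit (k=closure, c=complement):
  1. A     = {4}
  2. cA    = {2, 3, 1}
  3. kcA   = {4, 2, 3, 1}
  4. ckcA  = ∅
(closed under both — stop)

4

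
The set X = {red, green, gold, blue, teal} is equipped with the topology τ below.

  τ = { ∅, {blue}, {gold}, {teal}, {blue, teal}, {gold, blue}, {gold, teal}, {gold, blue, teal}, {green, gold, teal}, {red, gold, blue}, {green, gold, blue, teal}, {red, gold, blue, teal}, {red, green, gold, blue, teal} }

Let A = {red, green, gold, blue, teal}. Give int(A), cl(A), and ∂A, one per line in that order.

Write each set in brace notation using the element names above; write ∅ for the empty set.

int(A) = {red, green, gold, blue, teal}
cl(A)  = {red, green, gold, blue, teal}
∂A     = ∅

opens ⊆ A: ∅, {gold}, {teal}, {blue}, {gold, blue}, {blue, teal}, {gold, teal}, {gold, blue, teal}, {red, gold, blue}, {green, gold, teal}, {red, gold, blue, teal}, {green, gold, blue, teal}, {red, green, gold, blue, teal}; union → int = {red, green, gold, blue, teal}
complement ∅; its interior ∅; cl(A) = X∖∅ = {red, green, gold, blue, teal}
boundary = {red, green, gold, blue, teal} ∖ {red, green, gold, blue, teal} = ∅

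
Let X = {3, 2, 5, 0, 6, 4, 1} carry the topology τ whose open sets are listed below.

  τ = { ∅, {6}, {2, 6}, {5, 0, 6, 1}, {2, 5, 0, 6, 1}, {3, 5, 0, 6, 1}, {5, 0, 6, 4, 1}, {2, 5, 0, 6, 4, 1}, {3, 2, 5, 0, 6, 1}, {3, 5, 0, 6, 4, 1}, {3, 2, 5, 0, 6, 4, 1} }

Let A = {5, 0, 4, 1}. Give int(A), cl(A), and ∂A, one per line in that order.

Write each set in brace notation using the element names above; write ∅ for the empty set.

U open, U⊆A: ∅. int(A) = ⋃ = ∅
X∖A={3, 2, 6}, int(X∖A)={2, 6}, hence cl(A)={3, 5, 0, 4, 1}
∂A: remove int from cl → {3, 5, 0, 4, 1}

int(A) = ∅
cl(A)  = {3, 5, 0, 4, 1}
∂A     = {3, 5, 0, 4, 1}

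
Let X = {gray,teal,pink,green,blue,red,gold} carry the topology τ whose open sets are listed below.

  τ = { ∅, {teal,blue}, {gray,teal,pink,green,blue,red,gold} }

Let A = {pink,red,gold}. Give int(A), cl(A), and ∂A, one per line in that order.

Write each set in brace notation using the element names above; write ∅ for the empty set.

int(A) = ∅
cl(A)  = {gray,pink,green,red,gold}
∂A     = {gray,pink,green,red,gold}

opens ⊆ A: ∅; union → int = ∅
complement {gray,teal,green,blue}; its interior {teal,blue}; cl(A) = X∖{teal,blue} = {gray,pink,green,red,gold}
boundary = {gray,pink,green,red,gold} ∖ ∅ = {gray,pink,green,red,gold}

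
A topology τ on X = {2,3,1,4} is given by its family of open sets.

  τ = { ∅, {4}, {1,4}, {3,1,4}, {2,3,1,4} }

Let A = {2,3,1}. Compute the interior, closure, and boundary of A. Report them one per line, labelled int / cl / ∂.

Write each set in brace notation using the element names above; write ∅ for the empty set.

open subsets of A: ∅; so int(A) = ∅
closure: X∖int(X∖A) = X∖{4} = {2,3,1}
∂A = {2,3,1} minus ∅ = {2,3,1}

int(A) = ∅
cl(A)  = {2,3,1}
∂A     = {2,3,1}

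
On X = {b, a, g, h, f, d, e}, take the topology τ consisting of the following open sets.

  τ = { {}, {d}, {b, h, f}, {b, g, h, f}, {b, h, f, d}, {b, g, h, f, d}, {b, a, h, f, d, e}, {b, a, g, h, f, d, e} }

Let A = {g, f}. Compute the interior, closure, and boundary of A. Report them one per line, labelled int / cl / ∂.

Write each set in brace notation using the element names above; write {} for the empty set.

U open, U⊆A: {}. int(A) = ⋃ = {}
X∖A={b, a, h, d, e}, int(X∖A)={d}, hence cl(A)={b, a, g, h, f, e}
∂A: remove int from cl → {b, a, g, h, f, e}

int(A) = {}
cl(A)  = {b, a, g, h, f, e}
∂A     = {b, a, g, h, f, e}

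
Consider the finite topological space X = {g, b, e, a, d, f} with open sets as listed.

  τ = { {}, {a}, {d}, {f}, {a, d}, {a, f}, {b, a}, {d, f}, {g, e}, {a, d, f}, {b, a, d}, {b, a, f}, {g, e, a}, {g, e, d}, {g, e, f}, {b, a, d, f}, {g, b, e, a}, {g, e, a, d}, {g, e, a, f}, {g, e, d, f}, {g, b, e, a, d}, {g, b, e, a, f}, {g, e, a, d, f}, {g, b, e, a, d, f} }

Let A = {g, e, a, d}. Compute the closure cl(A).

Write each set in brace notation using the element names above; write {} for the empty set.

complement {b, f}; its interior {f}; cl(A) = X∖{f} = {g, b, e, a, d}

{g, b, e, a, d}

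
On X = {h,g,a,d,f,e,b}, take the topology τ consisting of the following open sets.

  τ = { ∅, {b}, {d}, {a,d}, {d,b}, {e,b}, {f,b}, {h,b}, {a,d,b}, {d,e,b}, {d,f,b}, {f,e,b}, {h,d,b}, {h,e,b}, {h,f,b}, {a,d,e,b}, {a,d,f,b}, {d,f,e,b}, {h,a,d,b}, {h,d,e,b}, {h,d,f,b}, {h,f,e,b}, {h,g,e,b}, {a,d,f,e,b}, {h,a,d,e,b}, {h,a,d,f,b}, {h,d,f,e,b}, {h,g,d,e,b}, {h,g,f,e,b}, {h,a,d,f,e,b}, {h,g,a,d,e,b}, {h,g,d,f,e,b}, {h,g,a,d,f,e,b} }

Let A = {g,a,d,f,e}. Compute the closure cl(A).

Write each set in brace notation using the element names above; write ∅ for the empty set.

{g,a,d,f,e}

closure: X∖int(X∖A) = X∖{h,b} = {g,a,d,f,e}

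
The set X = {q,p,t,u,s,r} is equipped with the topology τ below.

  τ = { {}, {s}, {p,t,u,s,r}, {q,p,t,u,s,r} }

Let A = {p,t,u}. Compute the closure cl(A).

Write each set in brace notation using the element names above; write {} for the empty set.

X∖A={q,s,r}, int(X∖A)={s}, hence cl(A)={q,p,t,u,r}

{q,p,t,u,r}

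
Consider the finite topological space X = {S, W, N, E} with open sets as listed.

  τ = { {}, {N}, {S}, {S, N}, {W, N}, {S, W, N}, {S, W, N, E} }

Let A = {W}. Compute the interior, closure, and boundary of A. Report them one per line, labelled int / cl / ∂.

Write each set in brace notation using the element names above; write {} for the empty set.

int(A) = {}
cl(A)  = {W, E}
∂A     = {W, E}

interior: largest open inside A is {} (from {})
cl via duality: int({S, N, E}) = {S, N}, so X∖{S, N} = {W, E}
cl∖int = {W, E}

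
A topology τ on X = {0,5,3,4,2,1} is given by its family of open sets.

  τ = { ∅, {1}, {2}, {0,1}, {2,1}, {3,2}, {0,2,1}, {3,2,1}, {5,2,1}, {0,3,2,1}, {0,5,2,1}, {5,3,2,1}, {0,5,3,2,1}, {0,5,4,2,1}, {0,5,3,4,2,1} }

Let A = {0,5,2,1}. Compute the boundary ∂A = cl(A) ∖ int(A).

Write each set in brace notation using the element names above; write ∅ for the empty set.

{3,4}

opens ⊆ A: ∅, {2}, {1}, {2,1}, {0,1}, {0,2,1}, {5,2,1}, {0,5,2,1}; union → int = {0,5,2,1}
complement {3,4}; its interior ∅; cl(A) = X∖∅ = {0,5,3,4,2,1}
boundary = {0,5,3,4,2,1} ∖ {0,5,2,1} = {3,4}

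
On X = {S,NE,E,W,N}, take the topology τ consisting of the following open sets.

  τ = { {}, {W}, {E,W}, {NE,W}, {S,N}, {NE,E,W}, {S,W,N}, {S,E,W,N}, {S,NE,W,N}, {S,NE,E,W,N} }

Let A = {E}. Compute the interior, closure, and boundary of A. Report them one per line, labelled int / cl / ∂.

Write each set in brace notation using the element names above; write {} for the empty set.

interior: largest open inside A is {} (from {})
cl via duality: int({S,NE,W,N}) = {S,NE,W,N}, so X∖{S,NE,W,N} = {E}
cl∖int = {E}

int(A) = {}
cl(A)  = {E}
∂A     = {E}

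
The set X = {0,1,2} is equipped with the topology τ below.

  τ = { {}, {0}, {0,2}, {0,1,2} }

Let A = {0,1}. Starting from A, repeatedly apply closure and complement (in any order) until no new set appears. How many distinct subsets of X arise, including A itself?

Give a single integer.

6

closure: X∖int(X∖A) = X∖{} = {0,1,2}
Let k=closure and c=complement:
  1. A     = {0,1}
  2. kA    = {0,1,2}
  3. cA    = {2}
  4. ckA   = {}
  5. kcA   = {1,2}
  6. ckcA  = {0}
— saturated at 6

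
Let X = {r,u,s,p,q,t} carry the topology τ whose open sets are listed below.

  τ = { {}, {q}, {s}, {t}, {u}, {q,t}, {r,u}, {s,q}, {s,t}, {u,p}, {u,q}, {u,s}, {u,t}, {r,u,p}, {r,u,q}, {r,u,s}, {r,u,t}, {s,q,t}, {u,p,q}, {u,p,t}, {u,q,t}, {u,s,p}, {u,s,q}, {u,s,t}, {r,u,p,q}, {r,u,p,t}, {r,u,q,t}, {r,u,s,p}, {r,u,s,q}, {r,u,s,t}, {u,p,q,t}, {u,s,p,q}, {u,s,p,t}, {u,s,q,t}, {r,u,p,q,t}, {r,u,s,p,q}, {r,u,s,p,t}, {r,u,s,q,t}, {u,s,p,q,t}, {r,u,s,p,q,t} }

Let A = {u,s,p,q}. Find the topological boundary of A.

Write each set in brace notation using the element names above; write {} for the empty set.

U open, U⊆A: {}, {u}, {q}, {s}, {u,s}, {u,p}, {u,q}, {s,q}, {u,s,p}, {u,p,q}, {u,s,q}, {u,s,p,q}. int(A) = ⋃ = {u,s,p,q}
X∖A={r,t}, int(X∖A)={t}, hence cl(A)={r,u,s,p,q}
∂A: remove int from cl → {r}

{r}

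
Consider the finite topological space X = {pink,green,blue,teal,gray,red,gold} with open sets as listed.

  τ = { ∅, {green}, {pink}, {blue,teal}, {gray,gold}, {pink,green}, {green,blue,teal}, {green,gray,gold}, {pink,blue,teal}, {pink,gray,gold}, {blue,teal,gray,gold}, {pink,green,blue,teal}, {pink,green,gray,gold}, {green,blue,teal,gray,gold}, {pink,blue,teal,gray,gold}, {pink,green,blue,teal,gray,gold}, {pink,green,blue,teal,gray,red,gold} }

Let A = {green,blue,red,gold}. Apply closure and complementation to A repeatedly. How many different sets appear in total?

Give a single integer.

closure: X∖int(X∖A) = X∖{pink} = {green,blue,teal,gray,red,gold}
Let k=closure and c=complement:
  1. A     = {green,blue,red,gold}
  2. kA    = {green,blue,teal,gray,red,gold}
  3. cA    = {pink,teal,gray}
  4. ckA   = {pink}
  5. kcA   = {pink,blue,teal,gray,red,gold}
  6. kckA  = {pink,red}
  7. ckcA  = {green}
  8. ckckA = {green,blue,teal,gray,gold}
  9. kckcA = {green,red}
  10. ckckcA = {pink,blue,teal,gray,gold}
— saturated at 10

10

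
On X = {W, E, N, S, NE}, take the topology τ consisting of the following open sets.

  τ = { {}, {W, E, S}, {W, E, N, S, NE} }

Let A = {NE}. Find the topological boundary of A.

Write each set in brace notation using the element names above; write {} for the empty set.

U open, U⊆A: {}. int(A) = ⋃ = {}
X∖A={W, E, N, S}, int(X∖A)={W, E, S}, hence cl(A)={N, NE}
∂A: remove int from cl → {N, NE}

{N, NE}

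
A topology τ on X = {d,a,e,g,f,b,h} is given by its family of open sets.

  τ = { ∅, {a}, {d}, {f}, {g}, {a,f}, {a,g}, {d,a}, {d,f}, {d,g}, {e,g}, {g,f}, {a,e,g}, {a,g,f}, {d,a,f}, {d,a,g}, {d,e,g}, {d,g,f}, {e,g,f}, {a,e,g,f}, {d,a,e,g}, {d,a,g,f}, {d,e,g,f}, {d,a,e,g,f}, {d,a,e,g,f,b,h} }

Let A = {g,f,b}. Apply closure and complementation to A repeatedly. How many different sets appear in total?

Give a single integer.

cl via duality: int({d,a,e,h}) = {d,a}, so X∖{d,a} = {e,g,f,b,h}
Write k for closure, c for complement:
  1. A     = {g,f,b}
  2. kA    = {e,g,f,b,h}
  3. cA    = {d,a,e,h}
  4. ckA   = {d,a}
  5. kcA   = {d,a,e,b,h}
  6. kckA  = {d,a,b,h}
  7. ckcA  = {g,f}
  8. ckckA = {e,g,f}
applying k or c yields no new set

8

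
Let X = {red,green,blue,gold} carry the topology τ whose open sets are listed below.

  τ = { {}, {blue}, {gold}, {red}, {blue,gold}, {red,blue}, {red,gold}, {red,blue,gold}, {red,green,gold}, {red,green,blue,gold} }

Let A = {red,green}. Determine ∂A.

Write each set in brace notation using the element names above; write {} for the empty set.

opens ⊆ A: {}, {red}; union → int = {red}
complement {blue,gold}; its interior {blue,gold}; cl(A) = X∖{blue,gold} = {red,green}
boundary = {red,green} ∖ {red} = {green}

{green}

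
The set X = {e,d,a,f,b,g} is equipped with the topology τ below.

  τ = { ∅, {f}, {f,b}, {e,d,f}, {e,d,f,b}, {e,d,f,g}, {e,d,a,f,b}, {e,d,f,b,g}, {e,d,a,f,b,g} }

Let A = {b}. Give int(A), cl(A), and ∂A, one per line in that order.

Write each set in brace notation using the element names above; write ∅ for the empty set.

int(A) = ∅
cl(A)  = {a,b}
∂A     = {a,b}

opens ⊆ A: ∅; union → int = ∅
complement {e,d,a,f,g}; its interior {e,d,f,g}; cl(A) = X∖{e,d,f,g} = {a,b}
boundary = {a,b} ∖ ∅ = {a,b}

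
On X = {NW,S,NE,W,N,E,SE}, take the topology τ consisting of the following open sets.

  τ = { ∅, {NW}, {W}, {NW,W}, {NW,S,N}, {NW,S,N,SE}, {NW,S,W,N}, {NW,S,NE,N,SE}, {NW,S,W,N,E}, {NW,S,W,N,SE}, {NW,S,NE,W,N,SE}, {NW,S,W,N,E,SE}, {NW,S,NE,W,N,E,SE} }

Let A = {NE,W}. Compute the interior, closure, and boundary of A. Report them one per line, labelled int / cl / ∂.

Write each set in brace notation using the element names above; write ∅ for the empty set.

interior: largest open inside A is {W} (from ∅, {W})
cl via duality: int({NW,S,N,E,SE}) = {NW,S,N,SE}, so X∖{NW,S,N,SE} = {NE,W,E}
cl∖int = {NE,E}

int(A) = {W}
cl(A)  = {NE,W,E}
∂A     = {NE,E}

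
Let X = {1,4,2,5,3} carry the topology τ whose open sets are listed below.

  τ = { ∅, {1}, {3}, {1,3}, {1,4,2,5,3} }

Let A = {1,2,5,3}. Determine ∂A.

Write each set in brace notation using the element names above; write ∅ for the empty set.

{4,2,5}

opens ⊆ A: ∅, {3}, {1}, {1,3}; union → int = {1,3}
complement {4}; its interior ∅; cl(A) = X∖∅ = {1,4,2,5,3}
boundary = {1,4,2,5,3} ∖ {1,3} = {4,2,5}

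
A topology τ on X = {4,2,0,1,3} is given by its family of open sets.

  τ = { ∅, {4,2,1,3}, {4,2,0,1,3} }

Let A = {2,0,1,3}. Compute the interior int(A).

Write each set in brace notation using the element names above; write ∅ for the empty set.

∅

opens ⊆ A: ∅; union → int = ∅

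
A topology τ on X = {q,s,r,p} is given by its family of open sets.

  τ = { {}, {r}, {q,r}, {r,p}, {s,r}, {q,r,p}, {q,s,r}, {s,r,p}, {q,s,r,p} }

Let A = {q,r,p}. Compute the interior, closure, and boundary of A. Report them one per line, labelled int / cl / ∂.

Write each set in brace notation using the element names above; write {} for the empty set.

int(A) = {q,r,p}
cl(A)  = {q,s,r,p}
∂A     = {s}

opens ⊆ A: {}, {r}, {r,p}, {q,r}, {q,r,p}; union → int = {q,r,p}
complement {s}; its interior {}; cl(A) = X∖{} = {q,s,r,p}
boundary = {q,s,r,p} ∖ {q,r,p} = {s}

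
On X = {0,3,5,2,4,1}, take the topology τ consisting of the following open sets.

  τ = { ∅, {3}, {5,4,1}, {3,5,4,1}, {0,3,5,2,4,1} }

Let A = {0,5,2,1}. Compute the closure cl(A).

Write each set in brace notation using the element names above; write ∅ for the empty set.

{0,5,2,4,1}

complement {3,4}; its interior {3}; cl(A) = X∖{3} = {0,5,2,4,1}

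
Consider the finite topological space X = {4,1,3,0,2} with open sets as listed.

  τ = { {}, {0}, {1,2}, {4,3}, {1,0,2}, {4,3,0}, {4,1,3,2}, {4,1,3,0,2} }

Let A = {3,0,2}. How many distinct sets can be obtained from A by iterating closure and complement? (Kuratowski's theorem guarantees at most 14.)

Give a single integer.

6

X∖A={4,1}, int(X∖A)={}, hence cl(A)={4,1,3,0,2}
Orbit (k=closure, c=complement):
  1. A     = {3,0,2}
  2. kA    = {4,1,3,0,2}
  3. cA    = {4,1}
  4. ckA   = {}
  5. kcA   = {4,1,3,2}
  6. ckcA  = {0}
(closed under both — stop)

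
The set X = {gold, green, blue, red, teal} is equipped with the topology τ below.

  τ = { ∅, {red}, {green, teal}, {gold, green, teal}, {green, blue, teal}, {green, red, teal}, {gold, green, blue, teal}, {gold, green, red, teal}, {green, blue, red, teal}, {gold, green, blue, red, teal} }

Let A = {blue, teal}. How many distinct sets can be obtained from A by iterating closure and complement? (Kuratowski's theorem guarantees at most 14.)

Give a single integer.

complement {gold, green, red}; its interior {red}; cl(A) = X∖{red} = {gold, green, blue, teal}
With k = closure, c = complement:
  1. A     = {blue, teal}
  2. kA    = {gold, green, blue, teal}
  3. cA    = {gold, green, red}
  4. ckA   = {red}
  5. kcA   = {gold, green, blue, red, teal}
  6. ckcA  = ∅
k, c of each give nothing new

6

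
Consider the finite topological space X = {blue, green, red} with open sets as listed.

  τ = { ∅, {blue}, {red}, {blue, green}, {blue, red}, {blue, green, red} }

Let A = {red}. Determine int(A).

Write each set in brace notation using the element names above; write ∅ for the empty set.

{red}

open subsets of A: ∅, {red}; so int(A) = {red}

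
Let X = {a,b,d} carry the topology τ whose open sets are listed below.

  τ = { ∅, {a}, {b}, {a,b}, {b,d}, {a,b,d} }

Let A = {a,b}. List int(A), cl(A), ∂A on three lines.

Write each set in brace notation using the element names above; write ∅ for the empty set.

U open, U⊆A: ∅, {b}, {a}, {a,b}. int(A) = ⋃ = {a,b}
X∖A={d}, int(X∖A)=∅, hence cl(A)={a,b,d}
∂A: remove int from cl → {d}

int(A) = {a,b}
cl(A)  = {a,b,d}
∂A     = {d}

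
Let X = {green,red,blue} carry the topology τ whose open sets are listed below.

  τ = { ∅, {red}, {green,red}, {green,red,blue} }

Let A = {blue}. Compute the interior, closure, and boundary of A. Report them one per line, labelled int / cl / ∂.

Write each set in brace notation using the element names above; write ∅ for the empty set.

int(A) = ∅
cl(A)  = {blue}
∂A     = {blue}

U open, U⊆A: ∅. int(A) = ⋃ = ∅
X∖A={green,red}, int(X∖A)={green,red}, hence cl(A)={blue}
∂A: remove int from cl → {blue}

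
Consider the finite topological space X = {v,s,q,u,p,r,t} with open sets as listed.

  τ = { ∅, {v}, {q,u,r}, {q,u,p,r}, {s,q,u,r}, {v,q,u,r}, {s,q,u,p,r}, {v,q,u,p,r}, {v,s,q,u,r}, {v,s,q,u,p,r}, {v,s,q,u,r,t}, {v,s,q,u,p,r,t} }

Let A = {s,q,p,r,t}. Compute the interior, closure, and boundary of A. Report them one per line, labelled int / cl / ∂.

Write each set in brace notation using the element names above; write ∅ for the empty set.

int(A) = ∅
cl(A)  = {s,q,u,p,r,t}
∂A     = {s,q,u,p,r,t}

interior: largest open inside A is ∅ (from ∅)
cl via duality: int({v,u}) = {v}, so X∖{v} = {s,q,u,p,r,t}
cl∖int = {s,q,u,p,r,t}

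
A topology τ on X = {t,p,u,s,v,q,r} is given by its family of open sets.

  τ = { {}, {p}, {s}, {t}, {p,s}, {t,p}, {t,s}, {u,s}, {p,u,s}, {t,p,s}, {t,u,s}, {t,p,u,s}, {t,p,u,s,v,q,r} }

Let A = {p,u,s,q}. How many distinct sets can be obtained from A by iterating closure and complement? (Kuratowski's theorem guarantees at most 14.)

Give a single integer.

cl via duality: int({t,v,r}) = {t}, so X∖{t} = {p,u,s,v,q,r}
Write k for closure, c for complement:
  1. A     = {p,u,s,q}
  2. kA    = {p,u,s,v,q,r}
  3. cA    = {t,v,r}
  4. ckA   = {t}
  5. kcA   = {t,v,q,r}
  6. ckcA  = {p,u,s}
applying k or c yields no new set

6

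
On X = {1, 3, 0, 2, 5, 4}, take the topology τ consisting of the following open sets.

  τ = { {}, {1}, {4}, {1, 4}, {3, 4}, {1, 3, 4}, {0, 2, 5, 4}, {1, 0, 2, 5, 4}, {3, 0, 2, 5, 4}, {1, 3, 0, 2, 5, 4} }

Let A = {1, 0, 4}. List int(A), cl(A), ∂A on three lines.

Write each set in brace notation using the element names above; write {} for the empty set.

interior: largest open inside A is {1, 4} (from {}, {4}, {1}, {1, 4})
cl via duality: int({3, 2, 5}) = {}, so X∖{} = {1, 3, 0, 2, 5, 4}
cl∖int = {3, 0, 2, 5}

int(A) = {1, 4}
cl(A)  = {1, 3, 0, 2, 5, 4}
∂A     = {3, 0, 2, 5}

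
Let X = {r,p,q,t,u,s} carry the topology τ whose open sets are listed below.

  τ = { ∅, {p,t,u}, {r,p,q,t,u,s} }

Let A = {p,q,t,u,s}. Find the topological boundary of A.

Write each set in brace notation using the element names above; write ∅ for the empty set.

open subsets of A: ∅, {p,t,u}; so int(A) = {p,t,u}
closure: X∖int(X∖A) = X∖∅ = {r,p,q,t,u,s}
∂A = {r,p,q,t,u,s} minus {p,t,u} = {r,q,s}

{r,q,s}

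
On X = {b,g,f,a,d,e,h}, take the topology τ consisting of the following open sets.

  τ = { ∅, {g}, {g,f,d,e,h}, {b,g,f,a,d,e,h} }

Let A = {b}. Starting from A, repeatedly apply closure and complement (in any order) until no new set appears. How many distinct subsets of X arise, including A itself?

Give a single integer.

complement {g,f,a,d,e,h}; its interior {g,f,d,e,h}; cl(A) = X∖{g,f,d,e,h} = {b,a}
With k = closure, c = complement:
  1. A     = {b}
  2. kA    = {b,a}
  3. cA    = {g,f,a,d,e,h}
  4. ckA   = {g,f,d,e,h}
  5. kcA   = {b,g,f,a,d,e,h}
  6. ckcA  = ∅
k, c of each give nothing new

6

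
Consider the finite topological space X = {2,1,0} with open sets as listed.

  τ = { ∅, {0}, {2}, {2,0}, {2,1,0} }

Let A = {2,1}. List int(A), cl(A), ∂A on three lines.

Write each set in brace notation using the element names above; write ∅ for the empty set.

int(A) = {2}
cl(A)  = {2,1}
∂A     = {1}

open subsets of A: ∅, {2}; so int(A) = {2}
closure: X∖int(X∖A) = X∖{0} = {2,1}
∂A = {2,1} minus {2} = {1}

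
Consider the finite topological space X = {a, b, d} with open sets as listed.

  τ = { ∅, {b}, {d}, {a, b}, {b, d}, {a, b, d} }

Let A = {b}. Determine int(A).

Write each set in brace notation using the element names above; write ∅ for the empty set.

{b}

open subsets of A: ∅, {b}; so int(A) = {b}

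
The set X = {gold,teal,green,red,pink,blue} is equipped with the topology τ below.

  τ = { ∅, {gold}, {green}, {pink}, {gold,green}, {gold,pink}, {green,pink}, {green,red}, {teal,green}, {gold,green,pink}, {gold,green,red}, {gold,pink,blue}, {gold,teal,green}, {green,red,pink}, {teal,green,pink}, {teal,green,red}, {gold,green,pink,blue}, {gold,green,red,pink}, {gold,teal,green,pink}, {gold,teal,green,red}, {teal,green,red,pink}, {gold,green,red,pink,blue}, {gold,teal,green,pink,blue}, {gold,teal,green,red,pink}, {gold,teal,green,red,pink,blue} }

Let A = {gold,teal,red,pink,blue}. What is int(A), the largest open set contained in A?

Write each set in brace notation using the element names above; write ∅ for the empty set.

interior: largest open inside A is {gold,pink,blue} (from ∅, {gold}, {pink}, {gold,pink}, {gold,pink,blue})

{gold,pink,blue}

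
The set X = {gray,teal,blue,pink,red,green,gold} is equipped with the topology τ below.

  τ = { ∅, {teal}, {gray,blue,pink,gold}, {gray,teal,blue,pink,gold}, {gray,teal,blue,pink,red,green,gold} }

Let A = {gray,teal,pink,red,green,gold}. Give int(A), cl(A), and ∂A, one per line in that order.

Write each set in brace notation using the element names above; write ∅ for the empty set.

open subsets of A: ∅, {teal}; so int(A) = {teal}
closure: X∖int(X∖A) = X∖∅ = {gray,teal,blue,pink,red,green,gold}
∂A = {gray,teal,blue,pink,red,green,gold} minus {teal} = {gray,blue,pink,red,green,gold}

int(A) = {teal}
cl(A)  = {gray,teal,blue,pink,red,green,gold}
∂A     = {gray,blue,pink,red,green,gold}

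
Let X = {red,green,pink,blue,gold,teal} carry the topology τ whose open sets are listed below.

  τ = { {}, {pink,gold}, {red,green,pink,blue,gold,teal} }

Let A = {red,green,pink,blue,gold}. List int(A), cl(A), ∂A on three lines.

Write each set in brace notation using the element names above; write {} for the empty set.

opens ⊆ A: {}, {pink,gold}; union → int = {pink,gold}
complement {teal}; its interior {}; cl(A) = X∖{} = {red,green,pink,blue,gold,teal}
boundary = {red,green,pink,blue,gold,teal} ∖ {pink,gold} = {red,green,blue,teal}

int(A) = {pink,gold}
cl(A)  = {red,green,pink,blue,gold,teal}
∂A     = {red,green,blue,teal}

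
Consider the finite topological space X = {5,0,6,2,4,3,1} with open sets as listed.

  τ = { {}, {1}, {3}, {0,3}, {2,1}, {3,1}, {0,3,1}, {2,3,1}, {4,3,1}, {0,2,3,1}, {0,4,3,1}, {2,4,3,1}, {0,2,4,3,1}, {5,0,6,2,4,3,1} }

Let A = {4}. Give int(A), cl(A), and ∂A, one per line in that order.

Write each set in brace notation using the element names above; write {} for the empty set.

int(A) = {}
cl(A)  = {5,6,4}
∂A     = {5,6,4}

interior: largest open inside A is {} (from {})
cl via duality: int({5,0,6,2,3,1}) = {0,2,3,1}, so X∖{0,2,3,1} = {5,6,4}
cl∖int = {5,6,4}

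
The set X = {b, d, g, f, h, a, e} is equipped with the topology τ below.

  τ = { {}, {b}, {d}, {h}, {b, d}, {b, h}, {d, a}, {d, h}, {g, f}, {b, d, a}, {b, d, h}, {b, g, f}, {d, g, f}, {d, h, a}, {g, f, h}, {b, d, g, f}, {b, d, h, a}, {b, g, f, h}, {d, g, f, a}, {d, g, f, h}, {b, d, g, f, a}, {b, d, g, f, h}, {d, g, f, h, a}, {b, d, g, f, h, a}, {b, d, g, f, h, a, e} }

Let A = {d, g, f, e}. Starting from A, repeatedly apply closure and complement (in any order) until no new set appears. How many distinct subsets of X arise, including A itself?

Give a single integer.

cl via duality: int({b, h, a}) = {b, h}, so X∖{b, h} = {d, g, f, a, e}
Write k for closure, c for complement:
  1. A     = {d, g, f, e}
  2. kA    = {d, g, f, a, e}
  3. cA    = {b, h, a}
  4. ckA   = {b, h}
  5. kcA   = {b, h, a, e}
  6. kckA  = {b, h, e}
  7. ckcA  = {d, g, f}
  8. ckckA = {d, g, f, a}
applying k or c yields no new set

8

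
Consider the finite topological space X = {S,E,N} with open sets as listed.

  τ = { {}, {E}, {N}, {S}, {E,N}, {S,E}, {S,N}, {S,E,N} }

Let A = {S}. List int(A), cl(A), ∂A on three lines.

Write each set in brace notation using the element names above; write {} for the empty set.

interior: largest open inside A is {S} (from {}, {S})
cl via duality: int({E,N}) = {E,N}, so X∖{E,N} = {S}
cl∖int = {}

int(A) = {S}
cl(A)  = {S}
∂A     = {}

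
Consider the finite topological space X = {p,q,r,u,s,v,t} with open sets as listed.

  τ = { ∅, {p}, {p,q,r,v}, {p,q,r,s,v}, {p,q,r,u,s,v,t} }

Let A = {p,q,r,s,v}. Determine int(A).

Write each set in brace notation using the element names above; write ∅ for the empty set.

opens ⊆ A: ∅, {p}, {p,q,r,v}, {p,q,r,s,v}; union → int = {p,q,r,s,v}

{p,q,r,s,v}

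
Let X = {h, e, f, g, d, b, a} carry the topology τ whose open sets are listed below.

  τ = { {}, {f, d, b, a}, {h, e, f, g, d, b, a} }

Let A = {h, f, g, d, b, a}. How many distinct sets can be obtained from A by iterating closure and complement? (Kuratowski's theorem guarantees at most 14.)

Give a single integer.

6

complement {e}; its interior {}; cl(A) = X∖{} = {h, e, f, g, d, b, a}
With k = closure, c = complement:
  1. A     = {h, f, g, d, b, a}
  2. kA    = {h, e, f, g, d, b, a}
  3. cA    = {e}
  4. ckA   = {}
  5. kcA   = {h, e, g}
  6. ckcA  = {f, d, b, a}
k, c of each give nothing new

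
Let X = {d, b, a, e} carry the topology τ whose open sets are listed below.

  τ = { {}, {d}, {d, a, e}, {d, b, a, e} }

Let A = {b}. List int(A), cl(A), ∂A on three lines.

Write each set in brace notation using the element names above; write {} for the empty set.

int(A) = {}
cl(A)  = {b}
∂A     = {b}

opens ⊆ A: {}; union → int = {}
complement {d, a, e}; its interior {d, a, e}; cl(A) = X∖{d, a, e} = {b}
boundary = {b} ∖ {} = {b}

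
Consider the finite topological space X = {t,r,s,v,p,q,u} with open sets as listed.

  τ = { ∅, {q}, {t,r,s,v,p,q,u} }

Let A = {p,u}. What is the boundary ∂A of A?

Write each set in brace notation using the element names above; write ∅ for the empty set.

open subsets of A: ∅; so int(A) = ∅
closure: X∖int(X∖A) = X∖{q} = {t,r,s,v,p,u}
∂A = {t,r,s,v,p,u} minus ∅ = {t,r,s,v,p,u}

{t,r,s,v,p,u}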